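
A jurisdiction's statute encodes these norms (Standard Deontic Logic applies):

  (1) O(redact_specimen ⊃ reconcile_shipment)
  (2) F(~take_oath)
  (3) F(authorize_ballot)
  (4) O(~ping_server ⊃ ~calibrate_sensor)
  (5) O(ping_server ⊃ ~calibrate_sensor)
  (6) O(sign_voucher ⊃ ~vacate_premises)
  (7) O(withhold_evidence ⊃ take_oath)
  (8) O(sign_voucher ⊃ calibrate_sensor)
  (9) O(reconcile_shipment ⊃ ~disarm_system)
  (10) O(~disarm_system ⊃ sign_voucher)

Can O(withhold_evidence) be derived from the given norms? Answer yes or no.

Premise 7 is O(withhold_evidence ⊃ take_oath); even if O(take_oath) held, inferring O(withhold_evidence) would be affirming the consequent — invalid.
No other premise forces O(withhold_evidence). An ideal world satisfying every premise can still have withhold_evidence false, so O(withhold_evidence) is not derivable.

No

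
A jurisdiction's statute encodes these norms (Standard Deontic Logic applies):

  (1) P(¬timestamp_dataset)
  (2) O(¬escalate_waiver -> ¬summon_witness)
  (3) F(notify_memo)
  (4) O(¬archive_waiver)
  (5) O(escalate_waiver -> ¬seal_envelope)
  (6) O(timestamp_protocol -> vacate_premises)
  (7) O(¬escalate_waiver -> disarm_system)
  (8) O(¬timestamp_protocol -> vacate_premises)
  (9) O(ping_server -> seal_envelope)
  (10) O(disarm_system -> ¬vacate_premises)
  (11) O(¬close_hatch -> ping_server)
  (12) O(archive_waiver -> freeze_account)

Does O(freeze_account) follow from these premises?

No

Premise 12 is O(archive_waiver -> freeze_account), but O(archive_waiver) is not derivable from the premises, so it does not yield O(freeze_account).
No other premise forces O(freeze_account). An ideal world satisfying every premise can still have freeze_account false, so O(freeze_account) is not derivable.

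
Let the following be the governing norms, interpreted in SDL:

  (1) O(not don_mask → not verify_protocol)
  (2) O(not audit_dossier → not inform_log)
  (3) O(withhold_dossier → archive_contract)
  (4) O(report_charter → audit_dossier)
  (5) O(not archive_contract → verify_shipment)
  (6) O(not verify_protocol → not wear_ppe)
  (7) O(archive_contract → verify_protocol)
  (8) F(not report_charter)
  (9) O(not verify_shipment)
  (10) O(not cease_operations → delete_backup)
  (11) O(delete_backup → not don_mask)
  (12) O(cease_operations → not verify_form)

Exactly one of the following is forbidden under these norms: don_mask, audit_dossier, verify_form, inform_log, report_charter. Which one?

Premise 9 states O(not verify_shipment) outright.
Premise 5, O(not archive_contract → verify_shipment), contraposes to O(not verify_shipment → archive_contract); with O(not verify_shipment) we get O(archive_contract).
Premise 7 is O(archive_contract → verify_protocol); since O(archive_contract), deontic closure gives O(verify_protocol).
Premise 1, O(not don_mask → not verify_protocol), contraposes to O(verify_protocol → don_mask); with O(verify_protocol) we get O(don_mask).
The contrapositive of premise 11 (O(delete_backup → not don_mask)) is O(don_mask → not delete_backup), and O(don_mask) is already established, so O(not delete_backup).
The contrapositive of premise 10 (O(not cease_operations → delete_backup)) is O(not delete_backup → cease_operations), and O(not delete_backup) is already established, so O(cease_operations).
With premise 12, O(cease_operations → not verify_form), the K-axiom yields O(not verify_form).
So O(not verify_form) holds, i.e. verify_form is forbidden. None of the other listed options is forbidden under the premises.

verify_form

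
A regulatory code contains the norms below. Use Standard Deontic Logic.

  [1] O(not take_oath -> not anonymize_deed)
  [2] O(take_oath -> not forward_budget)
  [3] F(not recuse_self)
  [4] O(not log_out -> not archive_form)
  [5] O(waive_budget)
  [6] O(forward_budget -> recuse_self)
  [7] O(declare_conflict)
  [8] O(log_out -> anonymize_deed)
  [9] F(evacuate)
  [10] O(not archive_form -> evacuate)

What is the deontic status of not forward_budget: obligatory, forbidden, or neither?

F(evacuate) at premise 9 means O(not evacuate).
Premise 10, O(not archive_form -> evacuate), contraposes to O(not evacuate -> archive_form); with O(not evacuate) we get O(archive_form).
The contrapositive of premise 4 (O(not log_out -> not archive_form)) is O(archive_form -> log_out), and O(archive_form) is already established, so O(log_out).
With premise 8, O(log_out -> anonymize_deed), the K-axiom yields O(anonymize_deed).
The contrapositive of premise 1 (O(not take_oath -> not anonymize_deed)) is O(anonymize_deed -> take_oath), and O(anonymize_deed) is already established, so O(take_oath).
Premise 2 is O(take_oath -> not forward_budget); since O(take_oath), deontic closure gives O(not forward_budget).
Premises 3, 5, 6, 7 do not contribute to this derivation.
Hence not forward_budget is obligatory.

Obligatory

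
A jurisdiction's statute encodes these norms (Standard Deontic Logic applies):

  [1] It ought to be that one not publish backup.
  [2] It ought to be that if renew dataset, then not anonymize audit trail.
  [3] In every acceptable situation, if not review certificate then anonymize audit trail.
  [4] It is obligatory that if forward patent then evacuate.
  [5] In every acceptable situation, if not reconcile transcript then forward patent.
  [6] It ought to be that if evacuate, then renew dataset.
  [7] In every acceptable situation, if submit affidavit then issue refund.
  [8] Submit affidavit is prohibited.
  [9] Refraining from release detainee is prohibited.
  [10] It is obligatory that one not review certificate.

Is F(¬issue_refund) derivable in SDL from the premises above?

No

Premise 7 is O(submit_affidavit → issue_refund), but O(submit_affidavit) is not derivable from the premises, so it does not yield O(issue_refund).
No other premise forces O(issue_refund). An ideal world satisfying every premise can still have ¬issue_refund true, so F(¬issue_refund) is not derivable.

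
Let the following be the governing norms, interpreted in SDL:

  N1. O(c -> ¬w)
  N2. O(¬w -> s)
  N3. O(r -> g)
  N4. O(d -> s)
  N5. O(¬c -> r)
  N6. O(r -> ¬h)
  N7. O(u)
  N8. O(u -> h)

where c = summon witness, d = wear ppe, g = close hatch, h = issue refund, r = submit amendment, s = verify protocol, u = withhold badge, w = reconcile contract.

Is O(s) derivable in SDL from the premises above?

Yes

From premise 7 we have O(u).
With premise 8, O(u -> h), the K-axiom yields O(h).
The contrapositive of premise 6 (O(r -> ¬h)) is O(h -> ¬r), and O(h) is already established, so O(¬r).
Premise 5, O(¬c -> r), contraposes to O(¬r -> c); with O(¬r) we get O(c).
With premise 1, O(c -> ¬w), the K-axiom yields O(¬w).
Premise 2 is O(¬w -> s); since O(¬w), deontic closure gives O(s).
Premises 3, 4 do not contribute to this derivation.
So O(s) follows.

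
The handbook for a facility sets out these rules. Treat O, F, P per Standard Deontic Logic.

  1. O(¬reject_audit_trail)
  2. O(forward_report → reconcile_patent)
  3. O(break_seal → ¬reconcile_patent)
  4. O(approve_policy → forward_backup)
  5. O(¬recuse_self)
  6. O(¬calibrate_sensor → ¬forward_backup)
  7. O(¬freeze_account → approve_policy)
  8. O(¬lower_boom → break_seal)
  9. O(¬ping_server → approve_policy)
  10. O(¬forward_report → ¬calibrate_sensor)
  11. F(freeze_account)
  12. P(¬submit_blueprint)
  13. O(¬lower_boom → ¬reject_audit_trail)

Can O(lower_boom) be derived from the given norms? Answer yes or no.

F(freeze_account) at premise 11 means O(¬freeze_account).
With premise 7, O(¬freeze_account → approve_policy), the K-axiom yields O(approve_policy).
From O(approve_policy) and premise 4, O(approve_policy → forward_backup), we obtain O(forward_backup).
Premise 6 is O(¬calibrate_sensor → ¬forward_backup); contrapositively O(forward_backup → calibrate_sensor). Since O(forward_backup) holds, K gives O(calibrate_sensor).
The contrapositive of premise 10 (O(¬forward_report → ¬calibrate_sensor)) is O(calibrate_sensor → forward_report), and O(calibrate_sensor) is already established, so O(forward_report).
With premise 2, O(forward_report → reconcile_patent), the K-axiom yields O(reconcile_patent).
The contrapositive of premise 3 (O(break_seal → ¬reconcile_patent)) is O(reconcile_patent → ¬break_seal), and O(reconcile_patent) is already established, so O(¬break_seal).
Premise 8 is O(¬lower_boom → break_seal); contrapositively O(¬break_seal → lower_boom). Since O(¬break_seal) holds, K gives O(lower_boom).
Premises 1, 5, 9, 12, 13 do not contribute to this derivation.
So O(lower_boom) follows.

Yes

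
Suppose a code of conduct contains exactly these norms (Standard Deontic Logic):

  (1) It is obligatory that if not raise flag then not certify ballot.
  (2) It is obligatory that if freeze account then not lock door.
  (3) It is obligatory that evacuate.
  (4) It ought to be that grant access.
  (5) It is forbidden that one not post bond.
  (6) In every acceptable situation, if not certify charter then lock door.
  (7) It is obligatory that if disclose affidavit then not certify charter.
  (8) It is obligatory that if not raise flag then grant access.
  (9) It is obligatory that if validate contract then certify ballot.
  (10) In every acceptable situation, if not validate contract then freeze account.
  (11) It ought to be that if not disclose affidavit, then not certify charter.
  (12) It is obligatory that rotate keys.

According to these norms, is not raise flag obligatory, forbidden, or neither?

By case analysis on disclose_affidavit: premise 7 gives O(disclose_affidavit → ¬certify_charter) and premise 11 gives O(¬disclose_affidavit → ¬certify_charter), so O(¬certify_charter) either way.
From O(¬certify_charter) and premise 6, O(¬certify_charter → lock_door), we obtain O(lock_door).
Premise 2, O(freeze_account → ¬lock_door), contraposes to O(lock_door → ¬freeze_account); with O(lock_door) we get O(¬freeze_account).
Premise 10 is O(¬validate_contract → freeze_account); contrapositively O(¬freeze_account → validate_contract). Since O(¬freeze_account) holds, K gives O(validate_contract).
With premise 9, O(validate_contract → certify_ballot), the K-axiom yields O(certify_ballot).
The contrapositive of premise 1 (O(¬raise_flag → ¬certify_ballot)) is O(certify_ballot → raise_flag), and O(certify_ballot) is already established, so O(raise_flag).
Premises 3, 4, 5, 8, 12 do not contribute to this derivation.
Thus O(raise_flag), which is F(¬raise_flag): ¬raise_flag is forbidden.

Forbidden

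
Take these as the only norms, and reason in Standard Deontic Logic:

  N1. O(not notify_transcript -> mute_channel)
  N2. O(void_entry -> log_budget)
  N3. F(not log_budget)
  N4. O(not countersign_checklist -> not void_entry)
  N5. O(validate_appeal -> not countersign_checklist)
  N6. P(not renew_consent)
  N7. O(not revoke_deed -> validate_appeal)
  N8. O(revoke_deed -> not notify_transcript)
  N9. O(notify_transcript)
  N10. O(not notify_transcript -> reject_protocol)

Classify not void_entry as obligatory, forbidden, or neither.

Obligatory

From premise 9 we have O(notify_transcript).
The contrapositive of premise 8 (O(revoke_deed -> not notify_transcript)) is O(notify_transcript -> not revoke_deed), and O(notify_transcript) is already established, so O(not revoke_deed).
Applying K to premise 7 (O(not revoke_deed -> validate_appeal)) and O(not revoke_deed) yields O(validate_appeal).
Premise 5 is O(validate_appeal -> not countersign_checklist); since O(validate_appeal), deontic closure gives O(not countersign_checklist).
Applying K to premise 4 (O(not countersign_checklist -> not void_entry)) and O(not countersign_checklist) yields O(not void_entry).
Premises 1, 2, 3, 6, 10 do not contribute to this derivation.
Hence not void_entry is obligatory.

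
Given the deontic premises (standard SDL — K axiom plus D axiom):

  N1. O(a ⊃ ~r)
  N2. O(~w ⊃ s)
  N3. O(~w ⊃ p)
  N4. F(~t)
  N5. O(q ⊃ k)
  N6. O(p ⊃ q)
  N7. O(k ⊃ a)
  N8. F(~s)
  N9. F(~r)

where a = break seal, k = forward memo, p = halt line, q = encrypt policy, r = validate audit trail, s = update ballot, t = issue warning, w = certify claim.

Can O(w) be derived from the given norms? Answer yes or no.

Premise 9, F(~r), is equivalent to O(r).
The contrapositive of premise 1 (O(a ⊃ ~r)) is O(r ⊃ ~a), and O(r) is already established, so O(~a).
The contrapositive of premise 7 (O(k ⊃ a)) is O(~a ⊃ ~k), and O(~a) is already established, so O(~k).
Premise 5 is O(q ⊃ k); contrapositively O(~k ⊃ ~q). Since O(~k) holds, K gives O(~q).
Premise 6, O(p ⊃ q), contraposes to O(~q ⊃ ~p); with O(~q) we get O(~p).
The contrapositive of premise 3 (O(~w ⊃ p)) is O(~p ⊃ w), and O(~p) is already established, so O(w).
Premises 2, 4, 8 do not contribute to this derivation.
So O(w) follows.

Yes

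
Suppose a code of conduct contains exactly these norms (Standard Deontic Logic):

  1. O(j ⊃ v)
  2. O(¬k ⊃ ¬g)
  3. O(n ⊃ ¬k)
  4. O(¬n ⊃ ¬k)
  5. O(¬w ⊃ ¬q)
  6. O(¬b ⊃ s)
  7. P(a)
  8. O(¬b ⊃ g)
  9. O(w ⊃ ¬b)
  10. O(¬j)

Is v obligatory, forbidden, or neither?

Premise 1 is O(j ⊃ v), but O(j) is not derivable from the premises, so it does not yield O(v).
No premise or chain of K-axiom applications forces O(v), and none forces O(¬v). So v is neither obligatory nor forbidden under these norms.

Neither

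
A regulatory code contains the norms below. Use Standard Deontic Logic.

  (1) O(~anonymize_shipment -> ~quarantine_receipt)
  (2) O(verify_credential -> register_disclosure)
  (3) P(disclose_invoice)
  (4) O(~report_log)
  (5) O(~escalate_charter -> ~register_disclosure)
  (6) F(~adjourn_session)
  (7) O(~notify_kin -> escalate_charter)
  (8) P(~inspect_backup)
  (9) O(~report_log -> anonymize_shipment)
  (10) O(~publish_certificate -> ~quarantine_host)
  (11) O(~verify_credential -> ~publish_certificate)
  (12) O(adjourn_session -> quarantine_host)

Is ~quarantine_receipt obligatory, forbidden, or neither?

Premise 1 is O(~anonymize_shipment -> ~quarantine_receipt), but O(~anonymize_shipment) is not derivable from the premises, so it does not yield O(~quarantine_receipt).
No premise or chain of K-axiom applications forces O(~quarantine_receipt), and none forces O(quarantine_receipt). So ~quarantine_receipt is neither obligatory nor forbidden under these norms.

Neither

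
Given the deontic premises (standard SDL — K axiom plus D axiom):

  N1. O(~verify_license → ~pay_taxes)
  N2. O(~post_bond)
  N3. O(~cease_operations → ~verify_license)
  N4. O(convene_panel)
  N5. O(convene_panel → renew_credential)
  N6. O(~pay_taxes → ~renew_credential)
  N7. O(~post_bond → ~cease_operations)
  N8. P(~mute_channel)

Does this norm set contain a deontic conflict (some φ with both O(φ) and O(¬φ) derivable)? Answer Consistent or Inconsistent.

Premise 4 gives O(convene_panel).
From O(convene_panel) and premise 5, O(convene_panel → renew_credential), we obtain O(renew_credential).
Premise 6, O(~pay_taxes → ~renew_credential), contraposes to O(renew_credential → pay_taxes); with O(renew_credential) we get O(pay_taxes).
Premise 1, O(~verify_license → ~pay_taxes), contraposes to O(pay_taxes → verify_license); with O(pay_taxes) we get O(verify_license).
The contrapositive of premise 3 (O(~cease_operations → ~verify_license)) is O(verify_license → cease_operations), and O(verify_license) is already established, so O(cease_operations).
Premise 7, O(~post_bond → ~cease_operations), contraposes to O(cease_operations → post_bond); with O(cease_operations) we get O(post_bond).
Yet premise 2 states O(~post_bond).
We now have both O(post_bond) and O(~post_bond) — post_bond is simultaneously obligatory and forbidden, violating the D-axiom.

Inconsistent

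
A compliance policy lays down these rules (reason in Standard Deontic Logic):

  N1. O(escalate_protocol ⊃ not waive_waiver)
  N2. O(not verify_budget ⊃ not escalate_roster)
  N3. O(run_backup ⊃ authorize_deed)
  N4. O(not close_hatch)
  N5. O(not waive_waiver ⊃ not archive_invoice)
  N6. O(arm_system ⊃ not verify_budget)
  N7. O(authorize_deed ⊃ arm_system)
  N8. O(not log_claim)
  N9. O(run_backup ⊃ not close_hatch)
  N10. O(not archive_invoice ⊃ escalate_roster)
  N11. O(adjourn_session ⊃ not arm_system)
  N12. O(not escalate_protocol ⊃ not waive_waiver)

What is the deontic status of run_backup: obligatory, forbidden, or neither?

Premises 12 and 1 cover both cases: O(not escalate_protocol ⊃ not waive_waiver) and O(escalate_protocol ⊃ not waive_waiver). Since not escalate_protocol ∨ escalate_protocol is a tautology, O(not waive_waiver) follows.
Premise 5 is O(not waive_waiver ⊃ not archive_invoice); since O(not waive_waiver), deontic closure gives O(not archive_invoice).
Applying K to premise 10 (O(not archive_invoice ⊃ escalate_roster)) and O(not archive_invoice) yields O(escalate_roster).
The contrapositive of premise 2 (O(not verify_budget ⊃ not escalate_roster)) is O(escalate_roster ⊃ verify_budget), and O(escalate_roster) is already established, so O(verify_budget).
Premise 6, O(arm_system ⊃ not verify_budget), contraposes to O(verify_budget ⊃ not arm_system); with O(verify_budget) we get O(not arm_system).
Premise 7 is O(authorize_deed ⊃ arm_system); contrapositively O(not arm_system ⊃ not authorize_deed). Since O(not arm_system) holds, K gives O(not authorize_deed).
The contrapositive of premise 3 (O(run_backup ⊃ authorize_deed)) is O(not authorize_deed ⊃ not run_backup), and O(not authorize_deed) is already established, so O(not run_backup).
Premises 4, 8, 9, 11 do not contribute to this derivation.
Thus O(not run_backup), which is F(run_backup): run_backup is forbidden.

Forbidden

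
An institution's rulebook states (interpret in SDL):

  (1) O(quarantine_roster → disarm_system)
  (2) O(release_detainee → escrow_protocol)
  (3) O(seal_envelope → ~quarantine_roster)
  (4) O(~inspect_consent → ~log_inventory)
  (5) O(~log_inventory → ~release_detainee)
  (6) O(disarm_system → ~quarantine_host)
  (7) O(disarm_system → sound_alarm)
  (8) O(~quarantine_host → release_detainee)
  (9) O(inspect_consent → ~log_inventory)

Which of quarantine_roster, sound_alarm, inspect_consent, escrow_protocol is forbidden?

quarantine_roster

Premises 4 and 9 cover both cases: O(~inspect_consent → ~log_inventory) and O(inspect_consent → ~log_inventory). Since ~inspect_consent ∨ inspect_consent is a tautology, O(~log_inventory) follows.
Premise 5 is O(~log_inventory → ~release_detainee); since O(~log_inventory), deontic closure gives O(~release_detainee).
The contrapositive of premise 8 (O(~quarantine_host → release_detainee)) is O(~release_detainee → quarantine_host), and O(~release_detainee) is already established, so O(quarantine_host).
Premise 6, O(disarm_system → ~quarantine_host), contraposes to O(quarantine_host → ~disarm_system); with O(quarantine_host) we get O(~disarm_system).
Premise 1 is O(quarantine_roster → disarm_system); contrapositively O(~disarm_system → ~quarantine_roster). Since O(~disarm_system) holds, K gives O(~quarantine_roster).
So O(~quarantine_roster) holds, i.e. quarantine_roster is forbidden. None of the other listed options is forbidden under the premises.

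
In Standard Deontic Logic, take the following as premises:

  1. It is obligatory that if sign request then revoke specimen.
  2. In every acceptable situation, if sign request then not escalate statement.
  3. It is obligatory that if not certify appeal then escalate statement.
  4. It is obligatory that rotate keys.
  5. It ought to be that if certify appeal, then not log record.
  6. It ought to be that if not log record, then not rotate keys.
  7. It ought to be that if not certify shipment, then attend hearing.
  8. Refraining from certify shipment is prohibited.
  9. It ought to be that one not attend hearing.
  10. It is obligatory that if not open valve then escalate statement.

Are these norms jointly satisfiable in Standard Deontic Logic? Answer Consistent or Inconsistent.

Consistent

Premise 7 is O(¬certify_shipment → attend_hearing), but O(¬certify_shipment) is not derivable from the premises, so it does not yield O(attend_hearing).
So O(attend_hearing) is not derivable, and the apparent clash with O(¬attend_hearing) does not arise.
A world satisfying every obligation exists (e.g. attend_hearing=false, certify_appeal=false, certify_shipment=true, escalate_statement=true, log_record=true, open_valve=false, revoke_specimen=false, rotate_keys=true, sign_request=false); no atom is both obligatory and forbidden, so the set is consistent.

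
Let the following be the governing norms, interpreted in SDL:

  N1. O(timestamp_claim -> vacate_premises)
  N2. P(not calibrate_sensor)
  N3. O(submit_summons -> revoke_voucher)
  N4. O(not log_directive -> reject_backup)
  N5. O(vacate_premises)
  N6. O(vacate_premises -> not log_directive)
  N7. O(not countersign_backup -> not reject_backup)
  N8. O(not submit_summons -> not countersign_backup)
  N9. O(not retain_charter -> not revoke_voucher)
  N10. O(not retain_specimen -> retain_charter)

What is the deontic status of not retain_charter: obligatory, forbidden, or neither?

Forbidden

From premise 5 we have O(vacate_premises).
Premise 6 is O(vacate_premises -> not log_directive); since O(vacate_premises), deontic closure gives O(not log_directive).
With premise 4, O(not log_directive -> reject_backup), the K-axiom yields O(reject_backup).
The contrapositive of premise 7 (O(not countersign_backup -> not reject_backup)) is O(reject_backup -> countersign_backup), and O(reject_backup) is already established, so O(countersign_backup).
Premise 8 is O(not submit_summons -> not countersign_backup); contrapositively O(countersign_backup -> submit_summons). Since O(countersign_backup) holds, K gives O(submit_summons).
From O(submit_summons) and premise 3, O(submit_summons -> revoke_voucher), we obtain O(revoke_voucher).
The contrapositive of premise 9 (O(not retain_charter -> not revoke_voucher)) is O(revoke_voucher -> retain_charter), and O(revoke_voucher) is already established, so O(retain_charter).
Premises 1, 2, 10 do not contribute to this derivation.
Thus O(retain_charter), which is F(not retain_charter): not retain_charter is forbidden.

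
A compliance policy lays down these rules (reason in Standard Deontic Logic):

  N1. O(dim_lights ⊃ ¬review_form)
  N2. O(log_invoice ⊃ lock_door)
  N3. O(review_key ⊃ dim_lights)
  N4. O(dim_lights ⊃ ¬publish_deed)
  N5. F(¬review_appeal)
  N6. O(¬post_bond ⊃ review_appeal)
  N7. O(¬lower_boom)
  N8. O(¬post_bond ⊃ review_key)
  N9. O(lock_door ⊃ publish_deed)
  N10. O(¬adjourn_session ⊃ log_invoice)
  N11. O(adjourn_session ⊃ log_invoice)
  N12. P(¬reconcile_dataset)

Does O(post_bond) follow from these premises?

By case analysis on ¬adjourn_session: premise 10 gives O(¬adjourn_session ⊃ log_invoice) and premise 11 gives O(adjourn_session ⊃ log_invoice), so O(log_invoice) either way.
Premise 2 is O(log_invoice ⊃ lock_door); since O(log_invoice), deontic closure gives O(lock_door).
Applying K to premise 9 (O(lock_door ⊃ publish_deed)) and O(lock_door) yields O(publish_deed).
The contrapositive of premise 4 (O(dim_lights ⊃ ¬publish_deed)) is O(publish_deed ⊃ ¬dim_lights), and O(publish_deed) is already established, so O(¬dim_lights).
The contrapositive of premise 3 (O(review_key ⊃ dim_lights)) is O(¬dim_lights ⊃ ¬review_key), and O(¬dim_lights) is already established, so O(¬review_key).
The contrapositive of premise 8 (O(¬post_bond ⊃ review_key)) is O(¬review_key ⊃ post_bond), and O(¬review_key) is already established, so O(post_bond).
Premises 1, 5, 6, 7, 12 do not contribute to this derivation.
So O(post_bond) follows.

Yes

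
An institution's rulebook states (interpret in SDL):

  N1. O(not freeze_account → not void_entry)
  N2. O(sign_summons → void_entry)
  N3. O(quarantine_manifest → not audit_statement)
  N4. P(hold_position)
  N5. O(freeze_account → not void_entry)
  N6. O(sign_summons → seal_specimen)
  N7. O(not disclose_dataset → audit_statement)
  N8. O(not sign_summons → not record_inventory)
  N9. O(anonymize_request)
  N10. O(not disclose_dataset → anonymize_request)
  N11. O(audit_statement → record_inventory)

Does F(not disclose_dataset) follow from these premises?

Premises 1 and 5 cover both cases: O(not freeze_account → not void_entry) and O(freeze_account → not void_entry). Since not freeze_account ∨ freeze_account is a tautology, O(not void_entry) follows.
Premise 2 is O(sign_summons → void_entry); contrapositively O(not void_entry → not sign_summons). Since O(not void_entry) holds, K gives O(not sign_summons).
With premise 8, O(not sign_summons → not record_inventory), the K-axiom yields O(not record_inventory).
The contrapositive of premise 11 (O(audit_statement → record_inventory)) is O(not record_inventory → not audit_statement), and O(not record_inventory) is already established, so O(not audit_statement).
Premise 7, O(not disclose_dataset → audit_statement), contraposes to O(not audit_statement → disclose_dataset); with O(not audit_statement) we get O(disclose_dataset).
Premises 3, 4, 6, 9, 10 do not contribute to this derivation.
So O(disclose_dataset) holds, i.e. F(not disclose_dataset). The claim follows.

Yes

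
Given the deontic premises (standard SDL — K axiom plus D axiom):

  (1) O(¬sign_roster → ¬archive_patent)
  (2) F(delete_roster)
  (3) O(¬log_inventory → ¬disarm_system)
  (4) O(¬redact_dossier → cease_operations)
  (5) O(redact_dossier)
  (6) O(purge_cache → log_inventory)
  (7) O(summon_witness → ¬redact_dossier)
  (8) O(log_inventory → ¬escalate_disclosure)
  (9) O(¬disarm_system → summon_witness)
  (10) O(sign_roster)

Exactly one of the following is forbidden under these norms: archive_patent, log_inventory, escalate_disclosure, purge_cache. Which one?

Premise 5 gives O(redact_dossier).
The contrapositive of premise 7 (O(summon_witness → ¬redact_dossier)) is O(redact_dossier → ¬summon_witness), and O(redact_dossier) is already established, so O(¬summon_witness).
Premise 9, O(¬disarm_system → summon_witness), contraposes to O(¬summon_witness → disarm_system); with O(¬summon_witness) we get O(disarm_system).
The contrapositive of premise 3 (O(¬log_inventory → ¬disarm_system)) is O(disarm_system → log_inventory), and O(disarm_system) is already established, so O(log_inventory).
Applying K to premise 8 (O(log_inventory → ¬escalate_disclosure)) and O(log_inventory) yields O(¬escalate_disclosure).
So O(¬escalate_disclosure) holds, i.e. escalate_disclosure is forbidden. None of the other listed options is forbidden under the premises.

escalate_disclosure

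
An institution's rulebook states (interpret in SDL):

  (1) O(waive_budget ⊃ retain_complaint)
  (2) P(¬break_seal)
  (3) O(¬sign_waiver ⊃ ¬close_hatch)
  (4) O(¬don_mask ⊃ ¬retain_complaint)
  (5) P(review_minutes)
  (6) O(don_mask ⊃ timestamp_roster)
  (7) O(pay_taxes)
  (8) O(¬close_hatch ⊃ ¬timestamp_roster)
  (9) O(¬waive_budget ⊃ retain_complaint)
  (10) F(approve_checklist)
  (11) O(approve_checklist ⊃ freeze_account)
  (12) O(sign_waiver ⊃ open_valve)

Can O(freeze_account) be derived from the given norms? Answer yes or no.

Premise 11 is O(approve_checklist ⊃ freeze_account), but O(approve_checklist) is not derivable from the premises, so it does not yield O(freeze_account).
No other premise forces O(freeze_account). An ideal world satisfying every premise can still have freeze_account false, so O(freeze_account) is not derivable.

No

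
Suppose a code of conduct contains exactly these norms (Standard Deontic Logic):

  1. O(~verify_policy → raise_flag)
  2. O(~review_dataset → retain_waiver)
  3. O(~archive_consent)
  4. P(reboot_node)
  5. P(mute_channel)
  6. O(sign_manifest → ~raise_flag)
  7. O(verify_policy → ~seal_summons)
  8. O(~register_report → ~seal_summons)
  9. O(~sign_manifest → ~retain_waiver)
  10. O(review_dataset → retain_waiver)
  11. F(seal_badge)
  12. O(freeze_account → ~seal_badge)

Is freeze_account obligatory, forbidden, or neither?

Neither

Premise 12 is O(freeze_account → ~seal_badge); even if O(~seal_badge) held, inferring O(freeze_account) would be affirming the consequent — invalid.
No premise or chain of K-axiom applications forces O(freeze_account), and none forces O(~freeze_account). So freeze_account is neither obligatory nor forbidden under these norms.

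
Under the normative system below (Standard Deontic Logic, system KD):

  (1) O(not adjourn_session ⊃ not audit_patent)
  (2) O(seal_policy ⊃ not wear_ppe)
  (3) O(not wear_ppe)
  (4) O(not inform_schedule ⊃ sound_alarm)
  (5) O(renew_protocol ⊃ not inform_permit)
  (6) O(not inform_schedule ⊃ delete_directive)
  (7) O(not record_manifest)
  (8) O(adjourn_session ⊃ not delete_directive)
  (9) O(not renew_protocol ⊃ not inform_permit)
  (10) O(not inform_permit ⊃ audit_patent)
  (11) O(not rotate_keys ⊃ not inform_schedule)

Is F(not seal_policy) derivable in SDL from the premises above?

Premise 2 is O(seal_policy ⊃ not wear_ppe); even if O(not wear_ppe) held, inferring O(seal_policy) would be affirming the consequent — invalid.
No other premise forces O(seal_policy). An ideal world satisfying every premise can still have not seal_policy true, so F(not seal_policy) is not derivable.

No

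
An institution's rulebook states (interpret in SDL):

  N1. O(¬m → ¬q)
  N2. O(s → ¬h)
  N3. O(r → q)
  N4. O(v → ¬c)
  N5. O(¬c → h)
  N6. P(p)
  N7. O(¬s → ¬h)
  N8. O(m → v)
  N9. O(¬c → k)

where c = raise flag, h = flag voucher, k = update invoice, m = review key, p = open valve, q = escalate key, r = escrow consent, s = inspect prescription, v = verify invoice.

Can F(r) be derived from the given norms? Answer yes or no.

Premises 2 and 7 are O(s → ¬h) and O(¬s → ¬h); every ideal world satisfies s or ¬s, so in either case ¬h holds — hence O(¬h).
Premise 5, O(¬c → h), contraposes to O(¬h → c); with O(¬h) we get O(c).
The contrapositive of premise 4 (O(v → ¬c)) is O(c → ¬v), and O(c) is already established, so O(¬v).
The contrapositive of premise 8 (O(m → v)) is O(¬v → ¬m), and O(¬v) is already established, so O(¬m).
With premise 1, O(¬m → ¬q), the K-axiom yields O(¬q).
The contrapositive of premise 3 (O(r → q)) is O(¬q → ¬r), and O(¬q) is already established, so O(¬r).
Premises 6, 9 do not contribute to this derivation.
So O(¬r) holds, i.e. F(r). The claim follows.

Yes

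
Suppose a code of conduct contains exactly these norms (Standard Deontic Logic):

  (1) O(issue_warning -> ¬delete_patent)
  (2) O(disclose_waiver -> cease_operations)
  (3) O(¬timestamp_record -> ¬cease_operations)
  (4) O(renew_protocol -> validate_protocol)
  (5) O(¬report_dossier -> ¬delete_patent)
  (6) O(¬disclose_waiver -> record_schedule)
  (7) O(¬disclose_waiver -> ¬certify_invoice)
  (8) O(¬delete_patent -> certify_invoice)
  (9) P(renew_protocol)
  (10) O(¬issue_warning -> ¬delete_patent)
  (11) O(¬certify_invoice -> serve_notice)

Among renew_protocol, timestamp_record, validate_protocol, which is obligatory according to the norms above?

timestamp_record

Premises 1 and 10 are O(issue_warning -> ¬delete_patent) and O(¬issue_warning -> ¬delete_patent); every ideal world satisfies issue_warning or ¬issue_warning, so in either case ¬delete_patent holds — hence O(¬delete_patent).
From O(¬delete_patent) and premise 8, O(¬delete_patent -> certify_invoice), we obtain O(certify_invoice).
Premise 7, O(¬disclose_waiver -> ¬certify_invoice), contraposes to O(certify_invoice -> disclose_waiver); with O(certify_invoice) we get O(disclose_waiver).
From O(disclose_waiver) and premise 2, O(disclose_waiver -> cease_operations), we obtain O(cease_operations).
The contrapositive of premise 3 (O(¬timestamp_record -> ¬cease_operations)) is O(cease_operations -> timestamp_record), and O(cease_operations) is already established, so O(timestamp_record).
So O(timestamp_record) holds — timestamp_record is obligatory. None of the other listed options is made obligatory by any chain of premises.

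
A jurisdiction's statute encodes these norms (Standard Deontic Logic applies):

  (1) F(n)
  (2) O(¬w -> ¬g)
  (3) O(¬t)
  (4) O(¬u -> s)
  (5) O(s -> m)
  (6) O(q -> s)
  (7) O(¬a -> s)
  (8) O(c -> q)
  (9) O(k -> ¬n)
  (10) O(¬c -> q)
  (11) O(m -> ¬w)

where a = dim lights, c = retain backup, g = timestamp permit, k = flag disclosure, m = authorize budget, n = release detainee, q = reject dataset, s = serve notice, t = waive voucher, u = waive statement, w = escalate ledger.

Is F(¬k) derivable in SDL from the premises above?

Premise 9 is O(k -> ¬n); even if O(¬n) held, inferring O(k) would be affirming the consequent — invalid.
No other premise forces O(k). An ideal world satisfying every premise can still have ¬k true, so F(¬k) is not derivable.

No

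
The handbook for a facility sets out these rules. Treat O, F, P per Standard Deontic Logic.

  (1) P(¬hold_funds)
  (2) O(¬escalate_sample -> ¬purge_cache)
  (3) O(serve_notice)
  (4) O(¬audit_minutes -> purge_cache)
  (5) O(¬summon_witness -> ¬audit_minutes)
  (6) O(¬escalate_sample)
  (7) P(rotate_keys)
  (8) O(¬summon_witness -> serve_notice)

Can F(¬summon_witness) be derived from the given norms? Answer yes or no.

Premise 6 gives O(¬escalate_sample).
Applying K to premise 2 (O(¬escalate_sample -> ¬purge_cache)) and O(¬escalate_sample) yields O(¬purge_cache).
The contrapositive of premise 4 (O(¬audit_minutes -> purge_cache)) is O(¬purge_cache -> audit_minutes), and O(¬purge_cache) is already established, so O(audit_minutes).
Premise 5, O(¬summon_witness -> ¬audit_minutes), contraposes to O(audit_minutes -> summon_witness); with O(audit_minutes) we get O(summon_witness).
Premises 1, 3, 7, 8 do not contribute to this derivation.
So O(summon_witness) holds, i.e. F(¬summon_witness). The claim follows.

Yes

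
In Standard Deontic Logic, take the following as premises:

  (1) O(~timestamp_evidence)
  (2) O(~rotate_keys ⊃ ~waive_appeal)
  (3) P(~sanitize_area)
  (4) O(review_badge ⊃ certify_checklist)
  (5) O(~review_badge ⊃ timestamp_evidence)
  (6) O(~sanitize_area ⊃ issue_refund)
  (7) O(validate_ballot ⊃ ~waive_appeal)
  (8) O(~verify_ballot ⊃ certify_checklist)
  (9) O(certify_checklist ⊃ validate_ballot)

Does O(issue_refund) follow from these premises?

Premise 6 is O(~sanitize_area ⊃ issue_refund), but O(~sanitize_area) is not derivable from the premises (the permission P(~sanitize_area) asserts only ~O(sanitize_area), not O(~sanitize_area)), so it does not yield O(issue_refund).
No other premise forces O(issue_refund). An ideal world satisfying every premise can still have issue_refund false, so O(issue_refund) is not derivable.

No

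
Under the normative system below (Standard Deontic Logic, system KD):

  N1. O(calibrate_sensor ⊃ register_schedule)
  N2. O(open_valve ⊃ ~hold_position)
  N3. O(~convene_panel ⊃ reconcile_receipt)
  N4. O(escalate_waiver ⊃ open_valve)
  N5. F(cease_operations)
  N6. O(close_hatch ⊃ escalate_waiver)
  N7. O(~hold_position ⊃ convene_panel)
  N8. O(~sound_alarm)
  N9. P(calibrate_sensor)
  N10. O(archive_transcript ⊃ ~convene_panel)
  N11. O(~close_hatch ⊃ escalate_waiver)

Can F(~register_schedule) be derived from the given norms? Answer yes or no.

Premise 1 is O(calibrate_sensor ⊃ register_schedule), but O(calibrate_sensor) is not derivable from the premises (the permission P(calibrate_sensor) asserts only ~O(~calibrate_sensor), not O(calibrate_sensor)), so it does not yield O(register_schedule).
No other premise forces O(register_schedule). An ideal world satisfying every premise can still have ~register_schedule true, so F(~register_schedule) is not derivable.

No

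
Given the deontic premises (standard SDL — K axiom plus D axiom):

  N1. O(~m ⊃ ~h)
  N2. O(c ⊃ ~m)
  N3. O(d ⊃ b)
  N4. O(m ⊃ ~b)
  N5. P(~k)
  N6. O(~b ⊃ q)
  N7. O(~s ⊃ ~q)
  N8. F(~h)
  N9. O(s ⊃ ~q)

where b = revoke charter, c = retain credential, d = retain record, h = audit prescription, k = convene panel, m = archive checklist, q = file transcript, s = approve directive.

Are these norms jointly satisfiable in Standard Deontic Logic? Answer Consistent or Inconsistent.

Inconsistent

Premises 9 and 7 cover both cases: O(s ⊃ ~q) and O(~s ⊃ ~q). Since s ∨ ~s is a tautology, O(~q) follows.
Premise 6 is O(~b ⊃ q); contrapositively O(~q ⊃ b). Since O(~q) holds, K gives O(b).
Premise 4, O(m ⊃ ~b), contraposes to O(b ⊃ ~m); with O(b) we get O(~m).
Premise 1 is O(~m ⊃ ~h); since O(~m), deontic closure gives O(~h).
Yet premise 8 is F(~h), i.e. O(h).
We now have both O(~h) and O(h) — h is simultaneously obligatory and forbidden, violating the D-axiom.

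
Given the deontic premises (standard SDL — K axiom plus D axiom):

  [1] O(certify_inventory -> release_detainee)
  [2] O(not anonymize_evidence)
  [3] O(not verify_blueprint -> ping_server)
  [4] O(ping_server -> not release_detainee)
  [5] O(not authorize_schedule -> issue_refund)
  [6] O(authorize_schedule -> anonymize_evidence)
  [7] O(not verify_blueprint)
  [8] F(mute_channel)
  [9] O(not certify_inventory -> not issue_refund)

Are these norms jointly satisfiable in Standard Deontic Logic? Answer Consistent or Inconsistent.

From premise 2 we have O(not anonymize_evidence).
Premise 6, O(authorize_schedule -> anonymize_evidence), contraposes to O(not anonymize_evidence -> not authorize_schedule); with O(not anonymize_evidence) we get O(not authorize_schedule).
Applying K to premise 5 (O(not authorize_schedule -> issue_refund)) and O(not authorize_schedule) yields O(issue_refund).
The contrapositive of premise 9 (O(not certify_inventory -> not issue_refund)) is O(issue_refund -> certify_inventory), and O(issue_refund) is already established, so O(certify_inventory).
Premise 1 is O(certify_inventory -> release_detainee); since O(certify_inventory), deontic closure gives O(release_detainee).
Premise 4 is O(ping_server -> not release_detainee); contrapositively O(release_detainee -> not ping_server). Since O(release_detainee) holds, K gives O(not ping_server).
Premise 3 is O(not verify_blueprint -> ping_server); contrapositively O(not ping_server -> verify_blueprint). Since O(not ping_server) holds, K gives O(verify_blueprint).
However, premise 7 gives O(not verify_blueprint).
We now have both O(verify_blueprint) and O(not verify_blueprint) — verify_blueprint is simultaneously obligatory and forbidden, violating the D-axiom.

Inconsistent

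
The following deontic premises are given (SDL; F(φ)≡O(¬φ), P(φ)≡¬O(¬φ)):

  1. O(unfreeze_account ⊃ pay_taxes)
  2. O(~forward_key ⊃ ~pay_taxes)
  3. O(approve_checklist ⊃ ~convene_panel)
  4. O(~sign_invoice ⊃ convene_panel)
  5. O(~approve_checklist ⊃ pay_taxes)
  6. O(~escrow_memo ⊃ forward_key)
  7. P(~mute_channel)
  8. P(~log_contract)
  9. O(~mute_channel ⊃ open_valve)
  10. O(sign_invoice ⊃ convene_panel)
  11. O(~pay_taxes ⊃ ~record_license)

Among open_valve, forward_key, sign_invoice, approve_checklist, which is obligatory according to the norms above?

Premises 4 and 10 cover both cases: O(~sign_invoice ⊃ convene_panel) and O(sign_invoice ⊃ convene_panel). Since ~sign_invoice ∨ sign_invoice is a tautology, O(convene_panel) follows.
Premise 3, O(approve_checklist ⊃ ~convene_panel), contraposes to O(convene_panel ⊃ ~approve_checklist); with O(convene_panel) we get O(~approve_checklist).
Applying K to premise 5 (O(~approve_checklist ⊃ pay_taxes)) and O(~approve_checklist) yields O(pay_taxes).
Premise 2 is O(~forward_key ⊃ ~pay_taxes); contrapositively O(pay_taxes ⊃ forward_key). Since O(pay_taxes) holds, K gives O(forward_key).
So O(forward_key) holds — forward_key is obligatory. None of the other listed options is made obligatory by any chain of premises.

forward_key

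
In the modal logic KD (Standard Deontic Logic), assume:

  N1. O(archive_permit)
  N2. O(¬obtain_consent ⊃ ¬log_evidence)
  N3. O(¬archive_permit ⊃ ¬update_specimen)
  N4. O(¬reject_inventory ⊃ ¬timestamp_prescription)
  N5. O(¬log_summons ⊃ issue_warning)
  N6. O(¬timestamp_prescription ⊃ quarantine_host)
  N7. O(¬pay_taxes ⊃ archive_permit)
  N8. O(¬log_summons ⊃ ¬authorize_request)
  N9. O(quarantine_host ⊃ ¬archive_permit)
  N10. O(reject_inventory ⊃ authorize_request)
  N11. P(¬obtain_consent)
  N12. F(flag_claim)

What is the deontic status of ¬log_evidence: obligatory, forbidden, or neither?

Premise 2 is O(¬obtain_consent ⊃ ¬log_evidence), but O(¬obtain_consent) is not derivable from the premises (the permission P(¬obtain_consent) asserts only ¬O(obtain_consent), not O(¬obtain_consent)), so it does not yield O(¬log_evidence).
No premise or chain of K-axiom applications forces O(¬log_evidence), and none forces O(log_evidence). So ¬log_evidence is neither obligatory nor forbidden under these norms.

Neither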